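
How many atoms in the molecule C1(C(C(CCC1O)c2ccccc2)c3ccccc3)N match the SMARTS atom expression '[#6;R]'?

The query [#6;R] means: carbon that is part of a ring.
Check the 20 heavy atoms by environment: 6× C (in 6-ring) → match; 1× N (acyclic) → no; 12× c (aromatic, in 6-ring) → match; 1× O (acyclic) → no.
Summing the matching environments: 6 + 12 = 18 matching atoms.

18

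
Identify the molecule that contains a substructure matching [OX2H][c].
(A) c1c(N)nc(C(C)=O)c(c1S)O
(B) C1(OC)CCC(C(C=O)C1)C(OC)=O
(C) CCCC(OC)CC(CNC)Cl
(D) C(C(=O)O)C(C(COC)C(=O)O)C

[OX2H][c] describes a hydroxyl oxygen attached to an aromatic carbon (a phenol).
(A) contains a hydroxyl group (-OH), which satisfies every atom and bond constraint.
(B) has a methoxy ether (-OCH3) but the oxygen has H0, not H1.
(C) has a methoxy ether (-OCH3) but the oxygen has H0, not H1.
(D) has a methoxy ether (-OCH3) but the oxygen has H0, not H1.
So the answer is (A).

A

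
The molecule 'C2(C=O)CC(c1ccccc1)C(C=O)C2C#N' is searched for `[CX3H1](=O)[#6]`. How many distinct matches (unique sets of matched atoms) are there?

2

[CX3H1](=O)[#6] is the SMARTS for an aldehyde: an sp2 carbon with one H, double-bonded to O and single-bonded to carbon.
The molecule carries 2 separate instances of an aldehyde (-CHO) meeting every constraint; each maps to a distinct set of atoms, giving 2 matches.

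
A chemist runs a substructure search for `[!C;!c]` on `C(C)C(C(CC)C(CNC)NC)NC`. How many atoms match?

3

Check the 14 heavy atoms by environment: 11× C → no; 3× N → match.
That gives 3 matching atoms.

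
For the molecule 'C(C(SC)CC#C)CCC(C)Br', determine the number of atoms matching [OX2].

0

The query [OX2] means: aliphatic oxygen with two total connections — ether, hydroxyl, or ester single-bond O.
Check the 12 heavy atoms by environment: 8× C (X4) → no; 1× S (X2) → no; 1× Br (X1) → no; 2× C (X2) → no.
No environment satisfies the query, so 0 matching atoms.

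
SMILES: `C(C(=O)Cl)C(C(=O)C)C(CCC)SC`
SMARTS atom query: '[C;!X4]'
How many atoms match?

2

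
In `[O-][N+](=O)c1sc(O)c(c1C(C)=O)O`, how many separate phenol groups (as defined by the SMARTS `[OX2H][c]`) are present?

[OX2H][c] is the SMARTS for a phenol: a hydroxyl oxygen attached to an aromatic carbon.
The molecule carries 2 separate instances of a hydroxyl group (-OH) meeting every constraint; each maps to a distinct set of atoms, giving 2 matches.

2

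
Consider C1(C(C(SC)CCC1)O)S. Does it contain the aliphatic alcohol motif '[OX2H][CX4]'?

Yes

The pattern [OX2H][CX4] describes a hydroxyl oxygen bound to an sp3 (X4) carbon — an aliphatic alcohol.
The molecule carries a hydroxyl group (-OH), whose atoms satisfy every constraint of the query, so the pattern matches.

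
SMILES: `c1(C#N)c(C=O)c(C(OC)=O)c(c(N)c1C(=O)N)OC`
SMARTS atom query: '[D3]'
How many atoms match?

The query [D3] means: atom with exactly three heavy-atom neighbours.
Check the 20 heavy atoms by environment: 6× c (aromatic, D3) → match; 2× C (D2) → no; 3× N (D1) → no; 2× C (D3) → match; 3× O (D1) → no; 2× O (D2) → no; 2× C (D1) → no.
Summing the matching environments: 6 + 2 = 8 matching atoms.

8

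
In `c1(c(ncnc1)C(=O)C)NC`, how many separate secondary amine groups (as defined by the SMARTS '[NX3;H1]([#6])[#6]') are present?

[NX3;H1]([#6])[#6] is the SMARTS for a secondary amine: a trivalent nitrogen with one H, bonded to two carbons.
Exactly one fragment in the molecule meets all constraints, giving 1 match.

1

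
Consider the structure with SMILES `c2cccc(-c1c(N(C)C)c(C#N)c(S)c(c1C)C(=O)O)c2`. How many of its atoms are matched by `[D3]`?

The query [D3] means: atom with exactly three heavy-atom neighbours.
Check the 22 heavy atoms by environment: 7× c (aromatic, D3) → match; 1× S (D1) → no; 1× N (D3) → match; 3× C (D1) → no; 5× c (aromatic, D2) → no; 1× C (D3) → match; 2× O (D1) → no; 1× C (D2) → no; 1× N (D1) → no.
Summing the matching environments: 7 + 1 + 1 = 9 matching atoms.

9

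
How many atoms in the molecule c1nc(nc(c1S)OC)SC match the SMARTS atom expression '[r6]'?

6

The query [r6] means: r6 matches atoms in a six-membered ring.
Check the 11 heavy atoms by environment: 2× n (aromatic, in 6-ring) → match; 4× c (aromatic, in 6-ring) → match; 2× S (acyclic) → no; 2× C (acyclic) → no; 1× O (acyclic) → no.
Summing the matching environments: 2 + 4 = 6 matching atoms.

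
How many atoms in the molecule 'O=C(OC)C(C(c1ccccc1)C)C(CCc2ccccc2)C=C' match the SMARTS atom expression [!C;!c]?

2

The query [!C;!c] means: neither aliphatic nor aromatic carbon — same as [!#6].
Check the 24 heavy atoms by environment: 10× C → no; 2× O → match; 12× c (aromatic) → no.
That gives 2 matching atoms.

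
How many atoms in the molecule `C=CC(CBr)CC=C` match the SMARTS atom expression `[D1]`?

3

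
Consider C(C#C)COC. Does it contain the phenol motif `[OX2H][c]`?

The pattern [OX2H][c] describes a hydroxyl oxygen attached to an aromatic carbon — a phenol.
The closest candidate here is a methoxy ether (-OCH3), but the oxygen has H0, not H1. No other fragment satisfies the full query, so there is no match.

No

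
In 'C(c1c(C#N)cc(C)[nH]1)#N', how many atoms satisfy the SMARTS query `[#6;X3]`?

Check the 10 heavy atoms by environment: 1× n (aromatic, X3) → no; 4× c (aromatic, X3) → match; 2× C (X2) → no; 2× N (X1) → no; 1× C (X4) → no.
That gives 4 matching atoms.

4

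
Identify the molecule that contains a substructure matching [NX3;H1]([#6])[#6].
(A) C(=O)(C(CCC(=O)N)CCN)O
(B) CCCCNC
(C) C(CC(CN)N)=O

[NX3;H1]([#6])[#6] describes a trivalent nitrogen with one H, bonded to two carbons (a secondary amine).
(A) has a primary amide (-C(=O)NH2) but the -C(=O)NH2 nitrogen has H2, not H1.
(B) contains an N-methylamino group (-NHCH3), which satisfies every atom and bond constraint.
(C) has a primary amino group (-NH2) but the nitrogen has H2 and only one carbon neighbour.
So the answer is (B).

B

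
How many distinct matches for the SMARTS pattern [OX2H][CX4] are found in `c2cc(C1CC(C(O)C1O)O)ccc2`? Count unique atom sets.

3

[OX2H][CX4] is the SMARTS for an aliphatic alcohol: a hydroxyl oxygen bound to an sp3 (X4) carbon.
The molecule carries 3 separate instances of a hydroxyl group (-OH) meeting every constraint; each maps to a distinct set of atoms, giving 3 matches.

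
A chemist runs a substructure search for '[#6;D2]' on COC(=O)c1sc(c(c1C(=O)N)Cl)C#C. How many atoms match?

1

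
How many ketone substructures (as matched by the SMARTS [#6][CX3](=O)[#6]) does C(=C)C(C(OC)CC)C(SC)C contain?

0

[#6][CX3](=O)[#6] is the SMARTS for a ketone: a carbonyl carbon (no H) flanked by two carbons.
No fragment in the molecule satisfies every constraint, giving 0 matches.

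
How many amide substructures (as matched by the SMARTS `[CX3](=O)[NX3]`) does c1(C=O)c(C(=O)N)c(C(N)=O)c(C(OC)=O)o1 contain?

[CX3](=O)[NX3] is the SMARTS for an amide: a carbonyl carbon bonded to a trivalent nitrogen.
The molecule carries 2 separate instances of a primary amide (-C(=O)NH2) meeting every constraint; each maps to a distinct set of atoms, giving 2 matches.

2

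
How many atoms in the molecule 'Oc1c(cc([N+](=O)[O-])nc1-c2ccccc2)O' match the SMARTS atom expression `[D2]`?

7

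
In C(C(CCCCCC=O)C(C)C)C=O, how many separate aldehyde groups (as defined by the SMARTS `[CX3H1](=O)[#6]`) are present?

2

[CX3H1](=O)[#6] is the SMARTS for an aldehyde: an sp2 carbon with one H, double-bonded to O and single-bonded to carbon.
The molecule carries 2 separate instances of an aldehyde (-CHO) meeting every constraint; each maps to a distinct set of atoms, giving 2 matches.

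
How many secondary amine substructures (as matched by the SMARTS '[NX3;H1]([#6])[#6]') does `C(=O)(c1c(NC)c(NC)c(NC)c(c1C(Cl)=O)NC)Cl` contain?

4

[NX3;H1]([#6])[#6] is the SMARTS for a secondary amine: a trivalent nitrogen with one H, bonded to two carbons.
The molecule carries 4 separate instances of an N-methylamino group (-NHCH3) meeting every constraint; each maps to a distinct set of atoms, giving 4 matches.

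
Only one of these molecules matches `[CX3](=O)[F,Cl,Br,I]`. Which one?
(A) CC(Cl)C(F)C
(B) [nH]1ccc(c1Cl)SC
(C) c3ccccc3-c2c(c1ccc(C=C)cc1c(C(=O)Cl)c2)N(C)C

C

[CX3](=O)[F,Cl,Br,I] describes a carbonyl carbon bonded to a halogen (an acyl halide).
(A) has a chloro substituent but the Cl is not on a carbonyl carbon.
(B) has a chloro substituent but the Cl is not on a carbonyl carbon.
(C) contains an acyl chloride (-C(=O)Cl), which satisfies every atom and bond constraint.
So the answer is (C).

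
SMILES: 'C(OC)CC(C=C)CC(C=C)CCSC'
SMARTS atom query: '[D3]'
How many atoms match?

2

The query [D3] means: atom with exactly three heavy-atom neighbours.
Check the 15 heavy atoms by environment: 7× C (D2) → no; 2× C (D3) → match; 4× C (D1) → no; 1× S (D2) → no; 1× O (D2) → no.
That gives 2 matching atoms.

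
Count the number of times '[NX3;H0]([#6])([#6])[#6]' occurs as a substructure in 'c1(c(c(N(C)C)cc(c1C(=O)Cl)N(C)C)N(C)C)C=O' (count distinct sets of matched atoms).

[NX3;H0]([#6])([#6])[#6] is the SMARTS for a tertiary amine: a trivalent nitrogen with no H, bonded to three carbons.
The molecule carries 3 separate instances of a dimethylamino group (-N(CH3)2) meeting every constraint; each maps to a distinct set of atoms, giving 3 matches.

3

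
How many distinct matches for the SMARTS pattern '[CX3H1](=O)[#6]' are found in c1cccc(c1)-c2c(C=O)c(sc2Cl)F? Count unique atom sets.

1

[CX3H1](=O)[#6] is the SMARTS for an aldehyde: an sp2 carbon with one H, double-bonded to O and single-bonded to carbon.
Exactly one fragment in the molecule meets all constraints, giving 1 match.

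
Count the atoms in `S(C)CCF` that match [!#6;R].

0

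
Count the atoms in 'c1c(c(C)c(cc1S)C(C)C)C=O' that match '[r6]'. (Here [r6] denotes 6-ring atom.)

The query [r6] means: r6 matches atoms in a six-membered ring.
Check the 13 heavy atoms by environment: 6× c (aromatic, in 6-ring) → match; 5× C (acyclic) → no; 1× O (acyclic) → no; 1× S (acyclic) → no.
That gives 6 matching atoms.

6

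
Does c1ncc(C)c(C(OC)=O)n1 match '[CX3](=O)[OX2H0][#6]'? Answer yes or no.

Yes

The pattern [CX3](=O)[OX2H0][#6] describes a carbonyl carbon bonded to an oxygen that is itself bonded to carbon (no H on that O) — an ester.
The molecule carries a methyl-ester group (-C(=O)OCH3), whose atoms satisfy every constraint of the query, so the pattern matches.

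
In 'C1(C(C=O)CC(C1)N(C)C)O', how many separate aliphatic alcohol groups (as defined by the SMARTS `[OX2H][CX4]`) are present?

[OX2H][CX4] is the SMARTS for an aliphatic alcohol: a hydroxyl oxygen bound to an sp3 (X4) carbon.
Exactly one fragment in the molecule meets all constraints, giving 1 match.

1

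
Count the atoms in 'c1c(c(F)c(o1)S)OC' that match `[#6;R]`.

The query [#6;R] means: carbon that is part of a ring.
Check the 9 heavy atoms by environment: 1× o (aromatic, in 5-ring) → no; 4× c (aromatic, in 5-ring) → match; 1× F (acyclic) → no; 1× O (acyclic) → no; 1× C (acyclic) → no; 1× S (acyclic) → no.
That gives 4 matching atoms.

4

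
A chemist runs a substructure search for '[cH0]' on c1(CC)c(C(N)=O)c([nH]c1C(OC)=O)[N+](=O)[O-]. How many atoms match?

4

The query [cH0] means: aromatic carbon with no attached hydrogen (substituted or ring-fusion).
Check the 17 heavy atoms by environment: 1× n (aromatic, H1) → no; 4× c (aromatic, H0) → match; 1× C (H2) → no; 2× C (H3) → no; 2× C (H0) → no; 4× O (H0) → no; 1× N (charge +1, H0) → no; 1× O (charge -1, H0) → no; 1× N (H2) → no.
That gives 4 matching atoms.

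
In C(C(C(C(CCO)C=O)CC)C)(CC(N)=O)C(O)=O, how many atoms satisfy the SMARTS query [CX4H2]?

4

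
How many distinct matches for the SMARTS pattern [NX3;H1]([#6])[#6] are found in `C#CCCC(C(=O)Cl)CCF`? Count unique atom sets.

0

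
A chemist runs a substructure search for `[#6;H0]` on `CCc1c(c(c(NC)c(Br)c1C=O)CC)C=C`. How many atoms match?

6

The query [#6;H0] means: any carbon with no attached hydrogen.
Check the 17 heavy atoms by environment: 6× c (aromatic, H0) → match; 2× C (H1) → no; 3× C (H2) → no; 3× C (H3) → no; 1× N (H1) → no; 1× O (H0) → no; 1× Br (H0) → no.
That gives 6 matching atoms.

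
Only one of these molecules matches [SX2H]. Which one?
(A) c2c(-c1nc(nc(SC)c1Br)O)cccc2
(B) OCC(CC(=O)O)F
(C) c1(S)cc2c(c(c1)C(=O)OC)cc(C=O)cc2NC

[SX2H] describes an aliphatic sulfur with two connections, one being H (a thiol).
(A) has a hydroxyl group (-OH) but it is an -OH, not an -SH.
(B) has a hydroxyl group (-OH) but it is an -OH, not an -SH.
(C) contains a thiol (-SH), which satisfies every atom and bond constraint.
So the answer is (C).

C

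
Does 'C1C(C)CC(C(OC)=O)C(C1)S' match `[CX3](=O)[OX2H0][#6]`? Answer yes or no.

The pattern [CX3](=O)[OX2H0][#6] describes a carbonyl carbon bonded to an oxygen that is itself bonded to carbon (no H on that O) — an ester.
The molecule carries a methyl-ester group (-C(=O)OCH3), whose atoms satisfy every constraint of the query, so the pattern matches.

Yes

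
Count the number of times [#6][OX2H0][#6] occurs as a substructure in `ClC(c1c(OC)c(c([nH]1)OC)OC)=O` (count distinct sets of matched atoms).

3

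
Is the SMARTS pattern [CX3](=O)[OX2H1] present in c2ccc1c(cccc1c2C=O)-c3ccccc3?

No

The pattern [CX3](=O)[OX2H1] describes an sp2 carbon double-bonded to O and single-bonded to an -OH oxygen — a carboxylic acid.
The closest candidate here is an aldehyde (-CHO), but there is no singly-bonded oxygen on the carbonyl carbon. No other fragment satisfies the full query, so there is no match.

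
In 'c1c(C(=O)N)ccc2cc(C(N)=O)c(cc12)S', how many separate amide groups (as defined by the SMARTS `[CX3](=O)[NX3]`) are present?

2

[CX3](=O)[NX3] is the SMARTS for an amide: a carbonyl carbon bonded to a trivalent nitrogen.
The molecule carries 2 separate instances of a primary amide (-C(=O)NH2) meeting every constraint; each maps to a distinct set of atoms, giving 2 matches.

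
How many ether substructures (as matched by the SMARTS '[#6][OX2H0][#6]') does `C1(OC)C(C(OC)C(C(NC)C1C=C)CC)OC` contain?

3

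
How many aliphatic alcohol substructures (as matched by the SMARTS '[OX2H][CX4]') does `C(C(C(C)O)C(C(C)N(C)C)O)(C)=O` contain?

2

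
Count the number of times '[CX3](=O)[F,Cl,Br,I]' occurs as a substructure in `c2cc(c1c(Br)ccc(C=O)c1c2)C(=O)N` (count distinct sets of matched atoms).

0

[CX3](=O)[F,Cl,Br,I] is the SMARTS for an acyl halide: a carbonyl carbon bonded to a halogen.
No fragment in the molecule satisfies every constraint, giving 0 matches.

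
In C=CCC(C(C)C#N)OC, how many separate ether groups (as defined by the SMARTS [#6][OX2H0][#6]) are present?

1

[#6][OX2H0][#6] is the SMARTS for an ether: an aliphatic oxygen bridging two carbons with no H on the oxygen.
Exactly one fragment in the molecule meets all constraints, giving 1 match.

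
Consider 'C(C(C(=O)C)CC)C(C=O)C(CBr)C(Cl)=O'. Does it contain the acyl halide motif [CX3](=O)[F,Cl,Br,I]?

Yes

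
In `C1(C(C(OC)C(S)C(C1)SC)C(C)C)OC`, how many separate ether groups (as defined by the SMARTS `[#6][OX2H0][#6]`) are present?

[#6][OX2H0][#6] is the SMARTS for an ether: an aliphatic oxygen bridging two carbons with no H on the oxygen.
The molecule carries 2 separate instances of a methoxy ether (-OCH3) meeting every constraint; each maps to a distinct set of atoms, giving 2 matches.

2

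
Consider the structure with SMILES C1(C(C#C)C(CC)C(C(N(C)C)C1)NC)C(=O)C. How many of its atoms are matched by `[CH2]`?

The query [CH2] means: aliphatic carbon with exactly two hydrogens.
Check the 18 heavy atoms by environment: 6× C (H1) → no; 2× C (H2) → match; 1× N (H0) → no; 5× C (H3) → no; 2× C (H0) → no; 1× O (H0) → no; 1× N (H1) → no.
That gives 2 matching atoms.

2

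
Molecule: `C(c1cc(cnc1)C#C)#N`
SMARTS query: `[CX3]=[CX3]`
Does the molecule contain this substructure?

No

The pattern [CX3]=[CX3] describes a non-aromatic C=C double bond between two sp2 carbons — an alkene.
The closest candidate here is an ethynyl group (-C#CH), but the C-C bond is a triple bond, not a double bond. No other fragment satisfies the full query, so there is no match.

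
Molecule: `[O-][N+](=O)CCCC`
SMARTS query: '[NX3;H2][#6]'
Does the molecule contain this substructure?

No

The pattern [NX3;H2][#6] describes a trivalent nitrogen with two H attached to carbon — a primary amine.
The closest candidate here is a nitro group (-[N+](=O)[O-]), but the nitrogen is [N+] with no H, not NX3H2. No other fragment satisfies the full query, so there is no match.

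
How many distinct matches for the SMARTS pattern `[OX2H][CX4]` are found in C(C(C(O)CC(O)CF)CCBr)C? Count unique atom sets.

2

[OX2H][CX4] is the SMARTS for an aliphatic alcohol: a hydroxyl oxygen bound to an sp3 (X4) carbon.
The molecule carries 2 separate instances of a hydroxyl group (-OH) meeting every constraint; each maps to a distinct set of atoms, giving 2 matches.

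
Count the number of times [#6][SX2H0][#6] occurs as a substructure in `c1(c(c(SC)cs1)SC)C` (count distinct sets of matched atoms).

[#6][SX2H0][#6] is the SMARTS for a thioether: an aliphatic sulfur bridging two carbons with no H on the sulfur.
The molecule carries 2 separate instances of a methylthio ether (-SCH3) meeting every constraint; each maps to a distinct set of atoms, giving 2 matches.

2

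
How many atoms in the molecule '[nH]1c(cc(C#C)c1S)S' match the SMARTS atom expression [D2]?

3

Check the 9 heavy atoms by environment: 1× n (aromatic, D2) → match; 3× c (aromatic, D3) → no; 1× c (aromatic, D2) → match; 2× S (D1) → no; 1× C (D2) → match; 1× C (D1) → no.
Summing the matching environments: 1 + 1 + 1 = 3 matching atoms.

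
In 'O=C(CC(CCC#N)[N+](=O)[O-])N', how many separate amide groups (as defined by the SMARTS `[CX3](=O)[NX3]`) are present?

1

[CX3](=O)[NX3] is the SMARTS for an amide: a carbonyl carbon bonded to a trivalent nitrogen.
Exactly one fragment in the molecule meets all constraints, giving 1 match.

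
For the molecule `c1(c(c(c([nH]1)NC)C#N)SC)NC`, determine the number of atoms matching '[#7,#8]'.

4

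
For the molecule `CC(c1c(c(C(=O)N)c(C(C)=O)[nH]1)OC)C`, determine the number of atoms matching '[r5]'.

5

The query [r5] means: r5 matches atoms in a five-membered ring.
Check the 16 heavy atoms by environment: 1× n (aromatic, in 5-ring) → match; 4× c (aromatic, in 5-ring) → match; 3× O (acyclic) → no; 7× C (acyclic) → no; 1× N (acyclic) → no.
Summing the matching environments: 1 + 4 = 5 matching atoms.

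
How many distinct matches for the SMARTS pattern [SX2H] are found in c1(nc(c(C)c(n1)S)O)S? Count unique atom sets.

2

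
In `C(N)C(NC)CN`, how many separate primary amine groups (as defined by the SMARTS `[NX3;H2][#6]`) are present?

[NX3;H2][#6] is the SMARTS for a primary amine: a trivalent nitrogen with two H attached to carbon.
The molecule carries 2 separate instances of a primary amino group (-NH2) meeting every constraint; each maps to a distinct set of atoms, giving 2 matches.

2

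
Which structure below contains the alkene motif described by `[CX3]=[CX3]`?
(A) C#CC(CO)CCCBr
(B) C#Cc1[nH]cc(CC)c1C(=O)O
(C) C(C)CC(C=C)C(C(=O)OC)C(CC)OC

C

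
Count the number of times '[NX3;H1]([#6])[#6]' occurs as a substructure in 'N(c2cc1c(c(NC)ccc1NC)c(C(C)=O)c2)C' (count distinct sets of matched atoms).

3

[NX3;H1]([#6])[#6] is the SMARTS for a secondary amine: a trivalent nitrogen with one H, bonded to two carbons.
The molecule carries 3 separate instances of an N-methylamino group (-NHCH3) meeting every constraint; each maps to a distinct set of atoms, giving 3 matches.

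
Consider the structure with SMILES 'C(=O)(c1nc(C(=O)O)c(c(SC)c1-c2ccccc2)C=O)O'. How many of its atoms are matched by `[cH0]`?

6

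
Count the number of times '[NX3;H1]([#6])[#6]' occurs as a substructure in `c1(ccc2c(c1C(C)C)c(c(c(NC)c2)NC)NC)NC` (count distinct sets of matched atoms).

[NX3;H1]([#6])[#6] is the SMARTS for a secondary amine: a trivalent nitrogen with one H, bonded to two carbons.
The molecule carries 4 separate instances of an N-methylamino group (-NHCH3) meeting every constraint; each maps to a distinct set of atoms, giving 4 matches.

4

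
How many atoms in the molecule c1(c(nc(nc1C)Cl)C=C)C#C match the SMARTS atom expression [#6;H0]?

5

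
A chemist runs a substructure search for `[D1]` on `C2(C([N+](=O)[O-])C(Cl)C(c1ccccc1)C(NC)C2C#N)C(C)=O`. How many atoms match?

7

The query [D1] means: atom with exactly one heavy-atom neighbour (degree 1).
Check the 23 heavy atoms by environment: 7× C (D3) → no; 1× c (aromatic, D3) → no; 5× c (aromatic, D2) → no; 1× C (D2) → no; 1× N (D1) → match; 1× N (charge +1, D3) → no; 1× O (charge -1, D1) → match; 2× O (D1) → match; 1× Cl (D1) → match; 2× C (D1) → match; 1× N (D2) → no.
Summing the matching environments: 1 + 1 + 2 + 1 + 2 = 7 matching atoms.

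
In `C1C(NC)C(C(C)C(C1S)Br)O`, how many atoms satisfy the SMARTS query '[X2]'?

2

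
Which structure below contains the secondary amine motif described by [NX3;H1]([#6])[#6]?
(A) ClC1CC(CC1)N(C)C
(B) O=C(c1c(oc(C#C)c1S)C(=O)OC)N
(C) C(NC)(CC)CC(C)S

C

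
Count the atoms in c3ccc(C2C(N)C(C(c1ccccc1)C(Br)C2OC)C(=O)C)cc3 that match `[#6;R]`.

18

Check the 25 heavy atoms by environment: 6× C (in 6-ring) → match; 1× Br (acyclic) → no; 2× O (acyclic) → no; 3× C (acyclic) → no; 12× c (aromatic, in 6-ring) → match; 1× N (acyclic) → no.
Summing the matching environments: 6 + 12 = 18 matching atoms.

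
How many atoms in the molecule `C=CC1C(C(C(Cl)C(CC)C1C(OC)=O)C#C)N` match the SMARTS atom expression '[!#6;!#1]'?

4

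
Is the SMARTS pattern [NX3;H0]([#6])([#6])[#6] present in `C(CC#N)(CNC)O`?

No

The pattern [NX3;H0]([#6])([#6])[#6] describes a trivalent nitrogen with no H, bonded to three carbons — a tertiary amine.
The closest candidate here is an N-methylamino group (-NHCH3), but the nitrogen still has one H (H1), not H0. No other fragment satisfies the full query, so there is no match.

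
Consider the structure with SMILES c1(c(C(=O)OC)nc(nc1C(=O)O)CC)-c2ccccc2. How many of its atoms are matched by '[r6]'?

The query [r6] means: r6 matches atoms in a six-membered ring.
Check the 21 heavy atoms by environment: 2× n (aromatic, in 6-ring) → match; 10× c (aromatic, in 6-ring) → match; 5× C (acyclic) → no; 4× O (acyclic) → no.
Summing the matching environments: 2 + 10 = 12 matching atoms.

12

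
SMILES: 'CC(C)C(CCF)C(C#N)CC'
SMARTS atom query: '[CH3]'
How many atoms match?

The query [CH3] means: aliphatic carbon with exactly three hydrogens.
Check the 12 heavy atoms by environment: 3× C (H3) → match; 3× C (H2) → no; 3× C (H1) → no; 1× C (H0) → no; 1× N (H0) → no; 1× F (H0) → no.
That gives 3 matching atoms.

3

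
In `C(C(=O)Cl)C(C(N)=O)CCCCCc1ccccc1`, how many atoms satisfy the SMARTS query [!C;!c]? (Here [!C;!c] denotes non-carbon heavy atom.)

4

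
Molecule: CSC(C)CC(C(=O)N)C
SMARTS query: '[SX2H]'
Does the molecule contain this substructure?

The pattern [SX2H] describes an aliphatic sulfur with two connections, one being H — a thiol.
The closest candidate here is a methylthio ether (-SCH3), but the sulfur has H0 (bonded to two carbons), not H1. No other fragment satisfies the full query, so there is no match.

No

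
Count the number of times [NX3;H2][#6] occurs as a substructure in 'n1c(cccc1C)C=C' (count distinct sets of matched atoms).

0

[NX3;H2][#6] is the SMARTS for a primary amine: a trivalent nitrogen with two H attached to carbon.
No fragment in the molecule satisfies every constraint, giving 0 matches.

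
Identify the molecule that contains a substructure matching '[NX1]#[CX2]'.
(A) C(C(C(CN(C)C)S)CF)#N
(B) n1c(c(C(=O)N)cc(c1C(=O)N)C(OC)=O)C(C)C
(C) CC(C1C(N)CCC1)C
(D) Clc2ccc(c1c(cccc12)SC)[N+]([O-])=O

A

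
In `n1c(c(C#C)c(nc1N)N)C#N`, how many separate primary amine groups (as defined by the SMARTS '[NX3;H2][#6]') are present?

2

[NX3;H2][#6] is the SMARTS for a primary amine: a trivalent nitrogen with two H attached to carbon.
The molecule carries 2 separate instances of a primary amino group (-NH2) meeting every constraint; each maps to a distinct set of atoms, giving 2 matches.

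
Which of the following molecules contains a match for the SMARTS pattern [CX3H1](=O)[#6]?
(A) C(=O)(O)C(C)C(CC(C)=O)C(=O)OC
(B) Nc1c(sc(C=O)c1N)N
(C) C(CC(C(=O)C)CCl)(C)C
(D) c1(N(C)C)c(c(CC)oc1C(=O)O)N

B

[CX3H1](=O)[#6] describes an sp2 carbon with one H, double-bonded to O and single-bonded to carbon (an aldehyde).
(A) has an acetyl/ketone group (-C(=O)CH3) but the carbonyl carbon has H0 (two carbon neighbours), not H1.
(B) contains an aldehyde (-CHO), which satisfies every atom and bond constraint.
(C) has an acetyl/ketone group (-C(=O)CH3) but the carbonyl carbon has H0 (two carbon neighbours), not H1.
(D) has a carboxylic acid group (-C(=O)OH) but the carbonyl carbon has H0 and is bonded to O, not H1.
So the answer is (B).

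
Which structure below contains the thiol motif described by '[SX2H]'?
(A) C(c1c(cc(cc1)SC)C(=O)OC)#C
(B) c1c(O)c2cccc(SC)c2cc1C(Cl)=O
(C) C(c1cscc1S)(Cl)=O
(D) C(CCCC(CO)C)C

C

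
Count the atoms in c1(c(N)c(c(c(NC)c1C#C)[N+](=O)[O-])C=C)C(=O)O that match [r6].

6

The query [r6] means: r6 matches atoms in a six-membered ring.
Check the 19 heavy atoms by environment: 6× c (aromatic, in 6-ring) → match; 2× N (acyclic) → no; 6× C (acyclic) → no; 1× N (charge +1, acyclic) → no; 1× O (charge -1, acyclic) → no; 3× O (acyclic) → no.
That gives 6 matching atoms.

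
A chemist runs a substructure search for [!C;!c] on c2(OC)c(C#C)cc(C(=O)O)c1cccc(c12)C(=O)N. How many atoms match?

5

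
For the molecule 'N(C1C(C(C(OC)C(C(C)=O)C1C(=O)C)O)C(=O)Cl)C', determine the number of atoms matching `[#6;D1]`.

4

Check the 20 heavy atoms by environment: 9× C (D3) → no; 4× O (D1) → no; 1× O (D2) → no; 4× C (D1) → match; 1× Cl (D1) → no; 1× N (D2) → no.
That gives 4 matching atoms.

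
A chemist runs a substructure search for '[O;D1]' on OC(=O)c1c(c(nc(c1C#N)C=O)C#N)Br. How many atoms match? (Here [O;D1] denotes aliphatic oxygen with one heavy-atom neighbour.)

The query [O;D1] means: aliphatic oxygen bonded to exactly one heavy atom.
Check the 16 heavy atoms by environment: 1× n (aromatic, D2) → no; 5× c (aromatic, D3) → no; 1× C (D3) → no; 3× O (D1) → match; 3× C (D2) → no; 2× N (D1) → no; 1× Br (D1) → no.
That gives 3 matching atoms.

3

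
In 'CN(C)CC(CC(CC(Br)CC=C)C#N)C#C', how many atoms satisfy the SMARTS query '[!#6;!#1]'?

3

The query [!#6;!#1] means: not carbon and not hydrogen — any heteroatom.
Check the 17 heavy atoms by environment: 14× C → no; 1× Br → match; 2× N → match.
Summing the matching environments: 1 + 2 = 3 matching atoms.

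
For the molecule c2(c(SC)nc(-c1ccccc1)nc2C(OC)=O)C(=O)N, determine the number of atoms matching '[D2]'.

The query [D2] means: atom with exactly two heavy-atom neighbours.
Check the 21 heavy atoms by environment: 2× n (aromatic, D2) → match; 5× c (aromatic, D3) → no; 5× c (aromatic, D2) → match; 2× C (D3) → no; 2× O (D1) → no; 1× O (D2) → match; 2× C (D1) → no; 1× S (D2) → match; 1× N (D1) → no.
Summing the matching environments: 2 + 5 + 1 + 1 = 9 matching atoms.

9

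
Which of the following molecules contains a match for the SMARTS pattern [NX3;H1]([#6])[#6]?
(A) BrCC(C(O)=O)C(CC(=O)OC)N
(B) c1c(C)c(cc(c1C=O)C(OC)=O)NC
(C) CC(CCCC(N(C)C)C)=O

[NX3;H1]([#6])[#6] describes a trivalent nitrogen with one H, bonded to two carbons (a secondary amine).
(A) has a primary amino group (-NH2) but the nitrogen has H2 and only one carbon neighbour.
(B) contains an N-methylamino group (-NHCH3), which satisfies every atom and bond constraint.
(C) has a dimethylamino group (-N(CH3)2) but the nitrogen has H0, not H1.
So the answer is (B).

B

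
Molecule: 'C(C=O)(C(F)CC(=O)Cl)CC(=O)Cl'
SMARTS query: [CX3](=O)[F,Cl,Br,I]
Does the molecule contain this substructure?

The pattern [CX3](=O)[F,Cl,Br,I] describes a carbonyl carbon bonded to a halogen — an acyl halide.
The molecule carries an acyl chloride (-C(=O)Cl), whose atoms satisfy every constraint of the query, so the pattern matches.

Yes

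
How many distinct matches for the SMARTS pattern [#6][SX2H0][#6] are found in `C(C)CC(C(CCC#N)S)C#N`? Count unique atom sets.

0

[#6][SX2H0][#6] is the SMARTS for a thioether: an aliphatic sulfur bridging two carbons with no H on the sulfur.
The molecule has a thiol (-SH), but the sulfur has H1, not H0 bridging two carbons; nothing else fits, so there are 0 matches.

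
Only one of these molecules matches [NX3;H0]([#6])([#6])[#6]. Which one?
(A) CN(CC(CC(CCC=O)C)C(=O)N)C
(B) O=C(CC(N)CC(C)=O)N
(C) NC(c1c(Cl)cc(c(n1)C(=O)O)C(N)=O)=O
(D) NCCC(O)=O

[NX3;H0]([#6])([#6])[#6] describes a trivalent nitrogen with no H, bonded to three carbons (a tertiary amine).
(A) contains a dimethylamino group (-N(CH3)2), which satisfies every atom and bond constraint.
(B) has a primary amide (-C(=O)NH2) but the amide nitrogen has H2 and only one carbon neighbour.
(C) has a primary amide (-C(=O)NH2) but the amide nitrogen has H2 and only one carbon neighbour.
(D) has a primary amino group (-NH2) but the nitrogen has H2, not H0 with three carbons.
So the answer is (A).

A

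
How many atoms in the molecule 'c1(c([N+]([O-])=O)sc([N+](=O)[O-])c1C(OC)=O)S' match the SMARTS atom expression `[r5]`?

5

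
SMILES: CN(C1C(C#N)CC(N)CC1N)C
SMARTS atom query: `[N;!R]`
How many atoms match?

Check the 13 heavy atoms by environment: 6× C (in 6-ring) → no; 3× C (acyclic) → no; 4× N (acyclic) → match.
That gives 4 matching atoms.

4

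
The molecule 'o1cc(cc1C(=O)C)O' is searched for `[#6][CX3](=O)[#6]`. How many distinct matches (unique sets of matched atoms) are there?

[#6][CX3](=O)[#6] is the SMARTS for a ketone: a carbonyl carbon (no H) flanked by two carbons.
Exactly one fragment in the molecule meets all constraints, giving 1 match.

1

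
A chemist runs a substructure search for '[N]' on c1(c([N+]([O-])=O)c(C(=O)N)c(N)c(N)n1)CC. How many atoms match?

The query [N] means: uppercase N matches aliphatic (non-aromatic) nitrogen only.
Check the 16 heavy atoms by environment: 1× n (aromatic) → no; 5× c (aromatic) → no; 1× N (charge +1) → match; 1× O (charge -1) → no; 2× O → no; 3× N → match; 3× C → no.
Summing the matching environments: 1 + 3 = 4 matching atoms.

4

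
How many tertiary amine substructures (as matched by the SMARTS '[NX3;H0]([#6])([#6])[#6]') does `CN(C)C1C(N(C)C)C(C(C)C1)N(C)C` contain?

[NX3;H0]([#6])([#6])[#6] is the SMARTS for a tertiary amine: a trivalent nitrogen with no H, bonded to three carbons.
The molecule carries 3 separate instances of a dimethylamino group (-N(CH3)2) meeting every constraint; each maps to a distinct set of atoms, giving 3 matches.

3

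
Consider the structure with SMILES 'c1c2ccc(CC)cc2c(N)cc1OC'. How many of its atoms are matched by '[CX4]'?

3

The query [CX4] means: C with X4: aliphatic carbon with exactly 4 total connections (bonds + H).
Check the 15 heavy atoms by environment: 10× c (aromatic, X3) → no; 1× O (X2) → no; 3× C (X4) → match; 1× N (X3) → no.
That gives 3 matching atoms.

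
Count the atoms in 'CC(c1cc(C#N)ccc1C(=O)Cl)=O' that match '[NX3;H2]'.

0

Check the 14 heavy atoms by environment: 3× c (aromatic, H0, X3) → no; 3× c (aromatic, H1, X3) → no; 1× C (H0, X2) → no; 1× N (H0, X1) → no; 2× C (H0, X3) → no; 2× O (H0, X1) → no; 1× Cl (H0, X1) → no; 1× C (H3, X4) → no.
No environment satisfies the query, so 0 matching atoms.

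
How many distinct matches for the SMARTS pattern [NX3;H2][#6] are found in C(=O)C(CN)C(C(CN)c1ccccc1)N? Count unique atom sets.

3

[NX3;H2][#6] is the SMARTS for a primary amine: a trivalent nitrogen with two H attached to carbon.
The molecule carries 3 separate instances of a primary amino group (-NH2) meeting every constraint; each maps to a distinct set of atoms, giving 3 matches.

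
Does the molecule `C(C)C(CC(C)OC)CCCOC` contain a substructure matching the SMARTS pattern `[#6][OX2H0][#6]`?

Yes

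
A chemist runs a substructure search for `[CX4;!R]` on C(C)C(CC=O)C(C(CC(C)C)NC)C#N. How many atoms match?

11

The query [CX4;!R] means: aliphatic carbon with four total connections, not in a ring.
Check the 16 heavy atoms by environment: 11× C (X4, acyclic) → match; 1× C (X3, acyclic) → no; 1× O (X1, acyclic) → no; 1× N (X3, acyclic) → no; 1× C (X2, acyclic) → no; 1× N (X1, acyclic) → no.
That gives 11 matching atoms.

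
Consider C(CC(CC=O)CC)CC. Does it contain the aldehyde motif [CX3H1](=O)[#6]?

Yes

The pattern [CX3H1](=O)[#6] describes an sp2 carbon with one H, double-bonded to O and single-bonded to carbon — an aldehyde.
The molecule carries an aldehyde (-CHO), whose atoms satisfy every constraint of the query, so the pattern matches.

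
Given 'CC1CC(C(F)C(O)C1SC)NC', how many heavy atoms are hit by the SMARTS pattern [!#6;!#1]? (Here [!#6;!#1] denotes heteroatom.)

4

The query [!#6;!#1] means: not carbon and not hydrogen — any heteroatom.
Check the 13 heavy atoms by environment: 9× C → no; 1× F → match; 1× O → match; 1× S → match; 1× N → match.
Summing the matching environments: 1 + 1 + 1 + 1 = 4 matching atoms.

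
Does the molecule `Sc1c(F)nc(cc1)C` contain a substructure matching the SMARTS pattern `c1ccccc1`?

The pattern c1ccccc1 describes six aromatic carbons in a ring — a benzene ring.
The closest candidate here is a methyl group (-CH3), but no six-membered all-carbon aromatic ring is present. No other fragment satisfies the full query, so there is no match.

No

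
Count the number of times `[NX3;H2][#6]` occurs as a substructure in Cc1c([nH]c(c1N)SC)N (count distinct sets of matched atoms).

[NX3;H2][#6] is the SMARTS for a primary amine: a trivalent nitrogen with two H attached to carbon.
The molecule carries 2 separate instances of a primary amino group (-NH2) meeting every constraint; each maps to a distinct set of atoms, giving 2 matches.

2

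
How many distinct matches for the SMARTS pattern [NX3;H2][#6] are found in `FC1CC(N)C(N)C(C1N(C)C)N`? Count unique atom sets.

[NX3;H2][#6] is the SMARTS for a primary amine: a trivalent nitrogen with two H attached to carbon.
The molecule carries 3 separate instances of a primary amino group (-NH2) meeting every constraint; each maps to a distinct set of atoms, giving 3 matches.

3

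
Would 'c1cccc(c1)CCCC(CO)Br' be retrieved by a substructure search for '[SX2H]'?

No

The pattern [SX2H] describes an aliphatic sulfur with two connections, one being H — a thiol.
The closest candidate here is a hydroxyl group (-OH), but it is an -OH, not an -SH. No other fragment satisfies the full query, so there is no match.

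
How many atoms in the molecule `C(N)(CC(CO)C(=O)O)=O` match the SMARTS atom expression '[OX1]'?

2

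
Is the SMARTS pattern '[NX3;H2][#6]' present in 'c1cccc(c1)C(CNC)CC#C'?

No

The pattern [NX3;H2][#6] describes a trivalent nitrogen with two H attached to carbon — a primary amine.
The closest candidate here is an N-methylamino group (-NHCH3), but the nitrogen bears two carbons and only one H (H1), not H2. No other fragment satisfies the full query, so there is no match.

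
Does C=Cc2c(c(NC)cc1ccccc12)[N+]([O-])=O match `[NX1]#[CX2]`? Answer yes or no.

No

The pattern [NX1]#[CX2] describes a nitrogen triple-bonded to a two-connected carbon — a nitrile.
The closest candidate here is a nitro group (-[N+](=O)[O-]), but there is no C#N triple bond. No other fragment satisfies the full query, so there is no match.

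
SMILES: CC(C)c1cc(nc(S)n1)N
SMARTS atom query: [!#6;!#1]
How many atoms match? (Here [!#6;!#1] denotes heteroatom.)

The query [!#6;!#1] means: not carbon and not hydrogen — any heteroatom.
Check the 11 heavy atoms by environment: 2× n (aromatic) → match; 4× c (aromatic) → no; 3× C → no; 1× S → match; 1× N → match.
Summing the matching environments: 2 + 1 + 1 = 4 matching atoms.

4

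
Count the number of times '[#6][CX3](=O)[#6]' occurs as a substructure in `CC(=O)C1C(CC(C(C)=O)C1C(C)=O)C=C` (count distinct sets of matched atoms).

3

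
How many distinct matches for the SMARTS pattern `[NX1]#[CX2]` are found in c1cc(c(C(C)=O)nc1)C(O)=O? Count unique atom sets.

0

[NX1]#[CX2] is the SMARTS for a nitrile: a nitrogen triple-bonded to a two-connected carbon.
No fragment in the molecule satisfies every constraint, giving 0 matches.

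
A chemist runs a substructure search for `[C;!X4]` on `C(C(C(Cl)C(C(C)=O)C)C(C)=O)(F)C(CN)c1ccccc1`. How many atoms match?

2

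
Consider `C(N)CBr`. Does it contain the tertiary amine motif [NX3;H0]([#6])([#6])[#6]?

No

The pattern [NX3;H0]([#6])([#6])[#6] describes a trivalent nitrogen with no H, bonded to three carbons — a tertiary amine.
The closest candidate here is a primary amino group (-NH2), but the nitrogen has H2, not H0 with three carbons. No other fragment satisfies the full query, so there is no match.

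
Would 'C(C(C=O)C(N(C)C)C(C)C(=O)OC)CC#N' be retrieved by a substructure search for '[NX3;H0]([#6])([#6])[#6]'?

Yes

The pattern [NX3;H0]([#6])([#6])[#6] describes a trivalent nitrogen with no H, bonded to three carbons — a tertiary amine.
The molecule carries a dimethylamino group (-N(CH3)2), whose atoms satisfy every constraint of the query, so the pattern matches.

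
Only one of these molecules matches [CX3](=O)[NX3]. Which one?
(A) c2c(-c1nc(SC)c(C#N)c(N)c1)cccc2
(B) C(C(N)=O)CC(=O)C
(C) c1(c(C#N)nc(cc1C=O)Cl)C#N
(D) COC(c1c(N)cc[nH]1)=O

B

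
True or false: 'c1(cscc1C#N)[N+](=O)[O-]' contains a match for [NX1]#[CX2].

True

The pattern [NX1]#[CX2] describes a nitrogen triple-bonded to a two-connected carbon — a nitrile.
The molecule carries a nitrile (-C#N), whose atoms satisfy every constraint of the query, so the pattern matches.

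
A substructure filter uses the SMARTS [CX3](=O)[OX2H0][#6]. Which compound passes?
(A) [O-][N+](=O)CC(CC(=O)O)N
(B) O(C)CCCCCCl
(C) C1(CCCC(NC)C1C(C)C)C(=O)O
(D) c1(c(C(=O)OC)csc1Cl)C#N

[CX3](=O)[OX2H0][#6] describes a carbonyl carbon bonded to an oxygen that is itself bonded to carbon (no H on that O) (an ester).
(A) has a carboxylic acid group (-C(=O)OH) but the singly-bonded O carries H (OX2H1, not H0).
(B) has a methoxy ether (-OCH3) but the ether oxygen is not adjacent to a C=O carbon.
(C) has a carboxylic acid group (-C(=O)OH) but the singly-bonded O carries H (OX2H1, not H0).
(D) contains a methyl-ester group (-C(=O)OCH3), which satisfies every atom and bond constraint.
So the answer is (D).

D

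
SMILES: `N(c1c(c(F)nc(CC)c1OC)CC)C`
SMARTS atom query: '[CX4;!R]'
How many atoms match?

The query [CX4;!R] means: aliphatic carbon with four total connections, not in a ring.
Check the 15 heavy atoms by environment: 1× n (aromatic, X2, in 6-ring) → no; 5× c (aromatic, X3, in 6-ring) → no; 1× F (X1, acyclic) → no; 6× C (X4, acyclic) → match; 1× N (X3, acyclic) → no; 1× O (X2, acyclic) → no.
That gives 6 matching atoms.

6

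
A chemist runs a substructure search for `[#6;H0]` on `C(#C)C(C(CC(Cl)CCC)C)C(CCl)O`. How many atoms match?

1

The query [#6;H0] means: any carbon with no attached hydrogen.
Check the 15 heavy atoms by environment: 4× C (H2) → no; 5× C (H1) → no; 1× O (H1) → no; 1× C (H0) → match; 2× C (H3) → no; 2× Cl (H0) → no.
That gives 1 matching atom.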